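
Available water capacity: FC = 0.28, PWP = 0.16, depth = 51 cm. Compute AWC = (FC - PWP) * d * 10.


AWC = (FC - PWP) * d * 10
AWC = (0.28 - 0.16) * 51 * 10
AWC = 0.1200 * 51 * 10

61.2000 mm


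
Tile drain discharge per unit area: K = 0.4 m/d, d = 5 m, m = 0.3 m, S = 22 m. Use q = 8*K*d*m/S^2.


q = 8*K*d*m/S^2
q = 8*0.4*5*0.3/22^2
q = 4.8000 / 484

0.0099 m/d


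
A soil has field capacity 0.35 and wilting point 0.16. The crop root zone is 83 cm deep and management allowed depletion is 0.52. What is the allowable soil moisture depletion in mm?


SMD = (FC - PWP) * d * MAD * 10
SMD = (0.35 - 0.16) * 83 * 0.52 * 10
SMD = 0.1900 * 83 * 0.52 * 10

82.0040 mm


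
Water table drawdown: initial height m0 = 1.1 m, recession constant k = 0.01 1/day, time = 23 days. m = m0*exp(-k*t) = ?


m = m0 * exp(-k*t)
m = 1.1 * exp(-0.01 * 23)
m = 1.1 * exp(-0.2300)

0.8740 m


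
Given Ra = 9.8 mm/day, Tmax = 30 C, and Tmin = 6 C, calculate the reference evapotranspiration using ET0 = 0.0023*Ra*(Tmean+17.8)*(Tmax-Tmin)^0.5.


Tmean = (Tmax + Tmin)/2 = (30 + 6)/2 = 18.0
ET0 = 0.0023 * 9.8 * (18.0 + 17.8) * sqrt(30 - 6)
ET0 = 0.0023 * 9.8 * 35.8 * 4.898979

3.9531 mm/day


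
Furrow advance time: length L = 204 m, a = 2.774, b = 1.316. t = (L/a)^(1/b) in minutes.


t = (L/a)^(1/b)
t = (204/2.774)^(1/1.316)
t = 73.540014^(1/1.316)

26.2018 min


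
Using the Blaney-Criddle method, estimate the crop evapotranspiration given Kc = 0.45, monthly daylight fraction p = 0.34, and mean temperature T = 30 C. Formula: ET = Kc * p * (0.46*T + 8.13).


ET = Kc * p * (0.46*T + 8.13)
ET = 0.45 * 0.34 * (0.46*30 + 8.13)
ET = 0.45 * 0.34 * 21.9300

3.3553 mm/day


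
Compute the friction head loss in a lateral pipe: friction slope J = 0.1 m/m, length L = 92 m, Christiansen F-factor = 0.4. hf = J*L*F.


hf = J * L * F = 0.1 * 92 * 0.4 = 3.6800 m

3.6800 m


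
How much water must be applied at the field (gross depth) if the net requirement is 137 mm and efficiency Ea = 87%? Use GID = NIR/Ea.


Ea = 87% = 0.87
GID = NIR / Ea = 137 / 0.87 = 157.4713 mm

157.4713 mm


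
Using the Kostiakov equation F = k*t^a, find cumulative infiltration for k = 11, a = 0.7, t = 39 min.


F = k * t^a = 11 * 39^0.7
F = 11 * 12.994071

142.9348 mm


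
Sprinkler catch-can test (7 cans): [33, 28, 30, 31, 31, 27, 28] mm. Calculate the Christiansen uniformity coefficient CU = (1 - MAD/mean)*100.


mean = 29.714286 mm
MAD = 1.755102 mm
CU = (1 - 1.755102/29.714286)*100

94.0934 %


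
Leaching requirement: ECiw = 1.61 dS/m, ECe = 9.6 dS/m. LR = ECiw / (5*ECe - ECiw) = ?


LR = ECiw / (5*ECe - ECiw)
LR = 1.61 / (5*9.6 - 1.61)
LR = 1.61 / 46.3900

0.0347


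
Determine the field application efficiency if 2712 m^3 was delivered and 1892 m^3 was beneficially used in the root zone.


Ea = V_root / V_field * 100 = 1892 / 2712 * 100 = 69.7640%

69.7640 %


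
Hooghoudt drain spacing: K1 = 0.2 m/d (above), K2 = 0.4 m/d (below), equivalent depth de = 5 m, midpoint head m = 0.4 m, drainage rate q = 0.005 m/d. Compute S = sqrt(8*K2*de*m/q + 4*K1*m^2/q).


S^2 = 8*K2*de*m/q + 4*K1*m^2/q
S^2 = 8*0.4*5*0.4/0.005 + 4*0.2*0.4^2/0.005
S = sqrt(1305.6000)

36.1331 m


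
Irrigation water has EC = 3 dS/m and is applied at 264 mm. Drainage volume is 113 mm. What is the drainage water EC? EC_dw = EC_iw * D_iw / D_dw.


EC_dw = EC_iw * D_iw / D_dw
EC_dw = 3 * 264 / 113
EC_dw = 792 / 113

7.0088 dS/m


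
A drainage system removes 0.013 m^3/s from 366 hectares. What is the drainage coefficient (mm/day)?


DC = Q * 86400 / (A * 10000) * 1000
DC = 0.013 * 86400 / (366 * 10000) * 1000
DC = 1123200.0000 / 3660000

0.3069 mm/day


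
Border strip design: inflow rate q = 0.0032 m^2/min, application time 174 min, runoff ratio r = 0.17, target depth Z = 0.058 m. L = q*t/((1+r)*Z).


L = q*t/((1+r)*Z)
L = 0.0032*174/((1+0.17)*0.058)
L = 0.5568/0.06786

8.2051 m


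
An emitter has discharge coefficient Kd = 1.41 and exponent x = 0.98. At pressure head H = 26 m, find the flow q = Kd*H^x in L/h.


q = Kd * H^x = 1.41 * 26^0.98 = 1.41 * 24.359809

34.3473 L/h


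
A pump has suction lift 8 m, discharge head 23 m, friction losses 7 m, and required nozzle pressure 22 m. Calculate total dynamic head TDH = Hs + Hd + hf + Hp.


TDH = Hs + Hd + hf + Hp = 8 + 23 + 7 + 22 = 60

60 m


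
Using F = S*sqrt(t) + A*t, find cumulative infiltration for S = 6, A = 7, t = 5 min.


F = S*sqrt(t) + A*t
F = 6*sqrt(5) + 7*5
F = 6*2.236068 + 35

48.4164 mm


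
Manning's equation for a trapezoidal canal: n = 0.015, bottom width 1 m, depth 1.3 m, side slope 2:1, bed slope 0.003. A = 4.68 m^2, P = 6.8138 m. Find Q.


R = A/P = 4.68/6.8138 = 0.686841
Q = (1/0.015) * 4.68 * 0.686841^(2/3) * 0.003^0.5

13.3031 m^3/s


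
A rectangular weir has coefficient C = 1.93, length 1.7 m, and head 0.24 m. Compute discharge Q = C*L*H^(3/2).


Q = C * L * H^(3/2) = 1.93 * 1.7 * 0.24^1.5 = 1.93 * 1.7 * 0.117576

0.3858 m^3/s


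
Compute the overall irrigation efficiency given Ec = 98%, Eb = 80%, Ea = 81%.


Ec = 0.98, Eb = 0.8, Ea = 0.81
E = 0.98 * 0.8 * 0.81 * 100 = 63.5040%

63.5040 %


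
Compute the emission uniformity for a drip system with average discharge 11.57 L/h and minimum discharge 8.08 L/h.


EU = (q_min/q_avg)*100 = (8.08/11.57)*100 = 69.8358%

69.8358 %


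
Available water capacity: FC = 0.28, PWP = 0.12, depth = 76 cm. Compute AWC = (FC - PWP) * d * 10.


AWC = (FC - PWP) * d * 10
AWC = (0.28 - 0.12) * 76 * 10
AWC = 0.1600 * 76 * 10

121.6000 mm


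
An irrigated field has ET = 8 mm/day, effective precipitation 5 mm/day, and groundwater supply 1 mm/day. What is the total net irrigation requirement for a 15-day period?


Daily deficit = ET - Pe - GW = 8 - 5 - 1 = 2 mm/day
NIR = 2 * 15 = 30 mm

30.0000 mm


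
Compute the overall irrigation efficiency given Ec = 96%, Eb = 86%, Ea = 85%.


Ec = 0.96, Eb = 0.86, Ea = 0.85
E = 0.96 * 0.86 * 0.85 * 100 = 70.1760%

70.1760 %


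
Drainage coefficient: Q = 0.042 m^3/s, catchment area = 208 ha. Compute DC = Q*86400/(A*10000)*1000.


DC = Q * 86400 / (A * 10000) * 1000
DC = 0.042 * 86400 / (208 * 10000) * 1000
DC = 3628800.0000 / 2080000

1.7446 mm/day


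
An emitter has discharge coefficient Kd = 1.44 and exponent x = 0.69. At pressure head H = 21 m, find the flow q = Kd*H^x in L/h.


q = Kd * H^x = 1.44 * 21^0.69 = 1.44 * 8.172056

11.7678 L/h


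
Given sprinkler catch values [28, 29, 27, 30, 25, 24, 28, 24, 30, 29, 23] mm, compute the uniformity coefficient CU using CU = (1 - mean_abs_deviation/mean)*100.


mean = 27.000000 mm
MAD = 2.181818 mm
CU = (1 - 2.181818/27.000000)*100

91.9192 %


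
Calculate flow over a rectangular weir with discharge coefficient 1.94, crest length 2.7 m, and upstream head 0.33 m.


Q = C * L * H^(3/2) = 1.94 * 2.7 * 0.33^1.5 = 1.94 * 2.7 * 0.189571

0.9930 m^3/s


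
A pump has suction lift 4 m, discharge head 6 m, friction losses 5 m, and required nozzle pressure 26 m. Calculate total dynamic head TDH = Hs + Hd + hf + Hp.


TDH = Hs + Hd + hf + Hp = 4 + 6 + 5 + 26 = 41

41 m


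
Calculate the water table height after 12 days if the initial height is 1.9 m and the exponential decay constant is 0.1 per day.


m = m0 * exp(-k*t)
m = 1.9 * exp(-0.1 * 12)
m = 1.9 * exp(-1.2000)

0.5723 m


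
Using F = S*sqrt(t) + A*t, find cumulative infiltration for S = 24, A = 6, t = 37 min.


F = S*sqrt(t) + A*t
F = 24*sqrt(37) + 6*37
F = 24*6.082763 + 222

367.9863 mm


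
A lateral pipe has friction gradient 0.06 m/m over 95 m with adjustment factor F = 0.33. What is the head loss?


hf = J * L * F = 0.06 * 95 * 0.33 = 1.8810 m

1.8810 m


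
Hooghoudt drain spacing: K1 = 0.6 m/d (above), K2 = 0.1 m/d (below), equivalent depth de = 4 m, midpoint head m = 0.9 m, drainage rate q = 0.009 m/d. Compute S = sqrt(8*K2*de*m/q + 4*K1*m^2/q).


S^2 = 8*K2*de*m/q + 4*K1*m^2/q
S^2 = 8*0.1*4*0.9/0.009 + 4*0.6*0.9^2/0.009
S = sqrt(536.0000)

23.1517 m


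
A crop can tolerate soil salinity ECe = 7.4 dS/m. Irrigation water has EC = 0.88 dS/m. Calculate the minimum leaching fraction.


LR = ECiw / (5*ECe - ECiw)
LR = 0.88 / (5*7.4 - 0.88)
LR = 0.88 / 36.1200

0.0244


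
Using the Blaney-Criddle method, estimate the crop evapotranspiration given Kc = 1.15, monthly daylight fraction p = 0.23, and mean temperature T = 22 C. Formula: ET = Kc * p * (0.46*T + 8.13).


ET = Kc * p * (0.46*T + 8.13)
ET = 1.15 * 0.23 * (0.46*22 + 8.13)
ET = 1.15 * 0.23 * 18.2500

4.8271 mm/day


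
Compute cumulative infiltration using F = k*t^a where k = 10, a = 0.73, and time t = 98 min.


F = k * t^a = 10 * 98^0.73
F = 10 * 28.418100

284.1810 mm


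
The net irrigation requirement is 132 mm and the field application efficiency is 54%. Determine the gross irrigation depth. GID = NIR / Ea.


Ea = 54% = 0.54
GID = NIR / Ea = 132 / 0.54 = 244.4444 mm

244.4444 mm


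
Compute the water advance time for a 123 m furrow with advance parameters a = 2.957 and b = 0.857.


t = (L/a)^(1/b)
t = (123/2.957)^(1/0.857)
t = 41.596212^(1/0.857)

77.4838 min


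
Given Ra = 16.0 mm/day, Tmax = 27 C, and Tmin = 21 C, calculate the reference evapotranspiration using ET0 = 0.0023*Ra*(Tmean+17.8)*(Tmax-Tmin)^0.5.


Tmean = (Tmax + Tmin)/2 = (27 + 21)/2 = 24.0
ET0 = 0.0023 * 16.0 * (24.0 + 17.8) * sqrt(27 - 21)
ET0 = 0.0023 * 16.0 * 41.8 * 2.449490

3.7679 mm/day


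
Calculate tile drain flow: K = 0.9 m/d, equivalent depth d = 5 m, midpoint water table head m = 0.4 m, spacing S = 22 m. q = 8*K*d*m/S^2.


q = 8*K*d*m/S^2
q = 8*0.9*5*0.4/22^2
q = 14.4000 / 484

0.0298 m/d


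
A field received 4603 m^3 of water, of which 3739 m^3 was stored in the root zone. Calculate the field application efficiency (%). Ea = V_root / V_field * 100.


Ea = V_root / V_field * 100 = 3739 / 4603 * 100 = 81.2296%

81.2296 %


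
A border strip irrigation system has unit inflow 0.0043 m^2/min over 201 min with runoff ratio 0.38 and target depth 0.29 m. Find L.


L = q*t/((1+r)*Z)
L = 0.0043*201/((1+0.38)*0.29)
L = 0.8643/0.4002

2.1597 m


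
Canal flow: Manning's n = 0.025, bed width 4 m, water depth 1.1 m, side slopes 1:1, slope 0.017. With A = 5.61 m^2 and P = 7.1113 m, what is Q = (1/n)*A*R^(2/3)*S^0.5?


R = A/P = 5.61/7.1113 = 0.788885
Q = (1/0.025) * 5.61 * 0.788885^(2/3) * 0.017^0.5

24.9798 m^3/s


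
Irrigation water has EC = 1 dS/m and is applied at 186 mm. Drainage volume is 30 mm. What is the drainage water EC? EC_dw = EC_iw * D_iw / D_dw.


EC_dw = EC_iw * D_iw / D_dw
EC_dw = 1 * 186 / 30
EC_dw = 186 / 30

6.2000 dS/m


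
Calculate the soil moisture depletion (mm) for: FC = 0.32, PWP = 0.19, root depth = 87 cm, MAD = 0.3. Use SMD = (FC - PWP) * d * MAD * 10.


SMD = (FC - PWP) * d * MAD * 10
SMD = (0.32 - 0.19) * 87 * 0.3 * 10
SMD = 0.1300 * 87 * 0.3 * 10

33.9300 mm


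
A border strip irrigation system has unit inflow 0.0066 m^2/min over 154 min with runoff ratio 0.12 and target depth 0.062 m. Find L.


L = q*t/((1+r)*Z)
L = 0.0066*154/((1+0.12)*0.062)
L = 1.0164/0.06944

14.6371 m


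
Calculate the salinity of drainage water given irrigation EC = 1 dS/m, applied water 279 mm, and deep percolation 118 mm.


EC_dw = EC_iw * D_iw / D_dw
EC_dw = 1 * 279 / 118
EC_dw = 279 / 118

2.3644 dS/m


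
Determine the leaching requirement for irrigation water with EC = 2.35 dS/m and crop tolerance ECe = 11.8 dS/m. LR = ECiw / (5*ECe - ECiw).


LR = ECiw / (5*ECe - ECiw)
LR = 2.35 / (5*11.8 - 2.35)
LR = 2.35 / 56.6500

0.0415


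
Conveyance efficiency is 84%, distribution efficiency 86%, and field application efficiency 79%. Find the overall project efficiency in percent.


Ec = 0.84, Eb = 0.86, Ea = 0.79
E = 0.84 * 0.86 * 0.79 * 100 = 57.0696%

57.0696 %


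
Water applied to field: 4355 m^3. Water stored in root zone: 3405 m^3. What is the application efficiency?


Ea = V_root / V_field * 100 = 3405 / 4355 * 100 = 78.1860%

78.1860 %


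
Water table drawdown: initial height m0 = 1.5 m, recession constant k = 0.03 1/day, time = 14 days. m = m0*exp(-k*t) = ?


m = m0 * exp(-k*t)
m = 1.5 * exp(-0.03 * 14)
m = 1.5 * exp(-0.4200)

0.9856 m


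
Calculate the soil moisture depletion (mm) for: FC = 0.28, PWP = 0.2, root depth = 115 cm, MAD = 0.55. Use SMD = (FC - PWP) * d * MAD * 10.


SMD = (FC - PWP) * d * MAD * 10
SMD = (0.28 - 0.2) * 115 * 0.55 * 10
SMD = 0.0800 * 115 * 0.55 * 10

50.6000 mm


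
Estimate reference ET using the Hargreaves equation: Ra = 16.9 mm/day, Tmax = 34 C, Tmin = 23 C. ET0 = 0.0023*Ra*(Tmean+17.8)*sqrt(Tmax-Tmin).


Tmean = (Tmax + Tmin)/2 = (34 + 23)/2 = 28.5
ET0 = 0.0023 * 16.9 * (28.5 + 17.8) * sqrt(34 - 23)
ET0 = 0.0023 * 16.9 * 46.3 * 3.316625

5.9689 mm/day


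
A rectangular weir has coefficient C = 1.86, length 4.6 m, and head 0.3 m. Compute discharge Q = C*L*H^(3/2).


Q = C * L * H^(3/2) = 1.86 * 4.6 * 0.3^1.5 = 1.86 * 4.6 * 0.164317

1.4059 m^3/s


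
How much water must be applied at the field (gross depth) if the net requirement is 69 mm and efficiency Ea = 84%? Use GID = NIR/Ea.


Ea = 84% = 0.84
GID = NIR / Ea = 69 / 0.84 = 82.1429 mm

82.1429 mm


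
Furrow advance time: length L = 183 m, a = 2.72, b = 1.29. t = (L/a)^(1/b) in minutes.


t = (L/a)^(1/b)
t = (183/2.72)^(1/1.29)
t = 67.279412^(1/1.29)

26.1194 min


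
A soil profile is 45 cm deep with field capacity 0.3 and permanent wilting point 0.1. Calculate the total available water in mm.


AWC = (FC - PWP) * d * 10
AWC = (0.3 - 0.1) * 45 * 10
AWC = 0.2000 * 45 * 10

90.0000 mm


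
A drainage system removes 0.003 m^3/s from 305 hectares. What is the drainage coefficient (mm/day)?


DC = Q * 86400 / (A * 10000) * 1000
DC = 0.003 * 86400 / (305 * 10000) * 1000
DC = 259200.0000 / 3050000

0.0850 mm/day


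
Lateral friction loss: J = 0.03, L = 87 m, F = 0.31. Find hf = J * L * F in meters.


hf = J * L * F = 0.03 * 87 * 0.31 = 0.8091 m

0.8091 m


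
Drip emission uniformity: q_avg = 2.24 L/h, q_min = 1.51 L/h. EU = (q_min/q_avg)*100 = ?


EU = (q_min/q_avg)*100 = (1.51/2.24)*100 = 67.4107%

67.4107 %


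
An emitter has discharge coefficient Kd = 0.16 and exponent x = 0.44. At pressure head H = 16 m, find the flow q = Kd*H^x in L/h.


q = Kd * H^x = 0.16 * 16^0.44 = 0.16 * 3.386981

0.5419 L/h


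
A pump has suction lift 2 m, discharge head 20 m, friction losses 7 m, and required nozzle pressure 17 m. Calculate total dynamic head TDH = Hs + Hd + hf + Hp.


TDH = Hs + Hd + hf + Hp = 2 + 20 + 7 + 17 = 46

46 m


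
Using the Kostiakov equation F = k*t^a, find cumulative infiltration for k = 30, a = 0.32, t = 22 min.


F = k * t^a = 30 * 22^0.32
F = 30 * 2.688904

80.6671 mm


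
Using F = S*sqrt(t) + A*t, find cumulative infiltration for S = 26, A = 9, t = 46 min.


F = S*sqrt(t) + A*t
F = 26*sqrt(46) + 9*46
F = 26*6.782330 + 414

590.3406 mm


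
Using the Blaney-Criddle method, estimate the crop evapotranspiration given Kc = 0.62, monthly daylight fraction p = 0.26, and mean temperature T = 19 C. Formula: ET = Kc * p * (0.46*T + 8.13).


ET = Kc * p * (0.46*T + 8.13)
ET = 0.62 * 0.26 * (0.46*19 + 8.13)
ET = 0.62 * 0.26 * 16.8700

2.7194 mm/day


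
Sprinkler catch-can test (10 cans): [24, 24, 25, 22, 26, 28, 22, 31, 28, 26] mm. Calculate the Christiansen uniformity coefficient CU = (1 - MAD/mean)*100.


mean = 25.600000 mm
MAD = 2.200000 mm
CU = (1 - 2.200000/25.600000)*100

91.4062 %


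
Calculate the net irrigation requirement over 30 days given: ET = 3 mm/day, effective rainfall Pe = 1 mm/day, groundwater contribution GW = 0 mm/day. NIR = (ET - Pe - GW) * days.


Daily deficit = ET - Pe - GW = 3 - 1 - 0 = 2 mm/day
NIR = 2 * 30 = 60 mm

60.0000 mm


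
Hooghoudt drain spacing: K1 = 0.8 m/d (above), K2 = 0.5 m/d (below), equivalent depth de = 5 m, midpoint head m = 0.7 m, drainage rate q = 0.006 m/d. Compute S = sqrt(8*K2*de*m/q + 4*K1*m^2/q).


S^2 = 8*K2*de*m/q + 4*K1*m^2/q
S^2 = 8*0.5*5*0.7/0.006 + 4*0.8*0.7^2/0.006
S = sqrt(2594.6667)

50.9379 m


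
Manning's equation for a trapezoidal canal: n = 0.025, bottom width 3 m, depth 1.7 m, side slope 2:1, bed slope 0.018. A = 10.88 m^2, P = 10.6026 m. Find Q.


R = A/P = 10.88/10.6026 = 1.026163
Q = (1/0.025) * 10.88 * 1.026163^(2/3) * 0.018^0.5

59.4022 m^3/s


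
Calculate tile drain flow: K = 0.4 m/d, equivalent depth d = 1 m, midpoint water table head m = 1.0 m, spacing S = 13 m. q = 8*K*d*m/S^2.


q = 8*K*d*m/S^2
q = 8*0.4*1*1.0/13^2
q = 3.2000 / 169

0.0189 m/d


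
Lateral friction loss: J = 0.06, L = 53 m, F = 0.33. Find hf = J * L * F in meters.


hf = J * L * F = 0.06 * 53 * 0.33 = 1.0494 m

1.0494 m


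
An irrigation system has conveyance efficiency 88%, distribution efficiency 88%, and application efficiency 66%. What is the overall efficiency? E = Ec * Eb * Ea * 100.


Ec = 0.88, Eb = 0.88, Ea = 0.66
E = 0.88 * 0.88 * 0.66 * 100 = 51.1104%

51.1104 %


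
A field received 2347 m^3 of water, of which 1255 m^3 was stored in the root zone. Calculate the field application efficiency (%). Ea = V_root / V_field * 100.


Ea = V_root / V_field * 100 = 1255 / 2347 * 100 = 53.4725%

53.4725 %


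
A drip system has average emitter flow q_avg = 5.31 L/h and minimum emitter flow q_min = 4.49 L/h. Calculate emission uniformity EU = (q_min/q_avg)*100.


EU = (q_min/q_avg)*100 = (4.49/5.31)*100 = 84.5574%

84.5574 %


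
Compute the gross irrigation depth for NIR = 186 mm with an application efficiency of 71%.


Ea = 71% = 0.71
GID = NIR / Ea = 186 / 0.71 = 261.9718 mm

261.9718 mm


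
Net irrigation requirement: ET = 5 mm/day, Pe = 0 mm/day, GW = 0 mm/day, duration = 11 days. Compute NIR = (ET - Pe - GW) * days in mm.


Daily deficit = ET - Pe - GW = 5 - 0 - 0 = 5 mm/day
NIR = 5 * 11 = 55 mm

55.0000 mm


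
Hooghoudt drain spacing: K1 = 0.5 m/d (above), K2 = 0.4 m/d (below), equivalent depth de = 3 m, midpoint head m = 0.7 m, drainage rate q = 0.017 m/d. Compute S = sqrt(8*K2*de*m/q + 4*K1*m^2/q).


S^2 = 8*K2*de*m/q + 4*K1*m^2/q
S^2 = 8*0.4*3*0.7/0.017 + 4*0.5*0.7^2/0.017
S = sqrt(452.9412)

21.2824 m


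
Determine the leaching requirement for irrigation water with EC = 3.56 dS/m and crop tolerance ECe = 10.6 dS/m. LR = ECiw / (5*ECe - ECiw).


LR = ECiw / (5*ECe - ECiw)
LR = 3.56 / (5*10.6 - 3.56)
LR = 3.56 / 49.4400

0.0720


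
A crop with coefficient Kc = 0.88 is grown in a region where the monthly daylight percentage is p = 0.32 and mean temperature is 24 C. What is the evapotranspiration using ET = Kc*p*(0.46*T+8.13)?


ET = Kc * p * (0.46*T + 8.13)
ET = 0.88 * 0.32 * (0.46*24 + 8.13)
ET = 0.88 * 0.32 * 19.1700

5.3983 mm/day


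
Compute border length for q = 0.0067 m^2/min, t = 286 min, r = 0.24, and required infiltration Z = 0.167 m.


L = q*t/((1+r)*Z)
L = 0.0067*286/((1+0.24)*0.167)
L = 1.9162/0.20708

9.2534 m


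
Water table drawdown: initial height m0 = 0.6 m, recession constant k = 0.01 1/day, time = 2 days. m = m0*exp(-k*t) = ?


m = m0 * exp(-k*t)
m = 0.6 * exp(-0.01 * 2)
m = 0.6 * exp(-0.0200)

0.5881 m


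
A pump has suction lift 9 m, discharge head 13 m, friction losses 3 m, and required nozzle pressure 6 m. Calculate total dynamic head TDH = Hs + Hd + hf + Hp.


TDH = Hs + Hd + hf + Hp = 9 + 13 + 3 + 6 = 31

31 m


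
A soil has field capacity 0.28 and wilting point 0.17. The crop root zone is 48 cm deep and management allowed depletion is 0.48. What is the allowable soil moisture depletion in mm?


SMD = (FC - PWP) * d * MAD * 10
SMD = (0.28 - 0.17) * 48 * 0.48 * 10
SMD = 0.1100 * 48 * 0.48 * 10

25.3440 mm


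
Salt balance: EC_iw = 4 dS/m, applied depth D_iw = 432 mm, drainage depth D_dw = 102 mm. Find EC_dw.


EC_dw = EC_iw * D_iw / D_dw
EC_dw = 4 * 432 / 102
EC_dw = 1728 / 102

16.9412 dS/m


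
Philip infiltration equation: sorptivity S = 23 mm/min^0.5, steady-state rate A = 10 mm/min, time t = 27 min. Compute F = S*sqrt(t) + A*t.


F = S*sqrt(t) + A*t
F = 23*sqrt(27) + 10*27
F = 23*5.196152 + 270

389.5115 mm


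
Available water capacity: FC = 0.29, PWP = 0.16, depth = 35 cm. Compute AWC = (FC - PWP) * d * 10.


AWC = (FC - PWP) * d * 10
AWC = (0.29 - 0.16) * 35 * 10
AWC = 0.1300 * 35 * 10

45.5000 mm


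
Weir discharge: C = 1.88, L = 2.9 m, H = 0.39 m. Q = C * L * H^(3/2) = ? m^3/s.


Q = C * L * H^(3/2) = 1.88 * 2.9 * 0.39^1.5 = 1.88 * 2.9 * 0.243555

1.3279 m^3/s


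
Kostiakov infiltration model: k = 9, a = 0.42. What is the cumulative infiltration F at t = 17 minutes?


F = k * t^a = 9 * 17^0.42
F = 9 * 3.286916

29.5822 mm


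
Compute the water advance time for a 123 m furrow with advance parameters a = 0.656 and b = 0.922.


t = (L/a)^(1/b)
t = (123/0.656)^(1/0.922)
t = 187.500000^(1/0.922)

291.9404 min


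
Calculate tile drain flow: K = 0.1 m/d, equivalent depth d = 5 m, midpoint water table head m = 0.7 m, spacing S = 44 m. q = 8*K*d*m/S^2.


q = 8*K*d*m/S^2
q = 8*0.1*5*0.7/44^2
q = 2.8000 / 1936

0.0014 m/d


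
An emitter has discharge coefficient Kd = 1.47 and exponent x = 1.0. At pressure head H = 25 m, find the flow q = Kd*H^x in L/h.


q = Kd * H^x = 1.47 * 25^1.0 = 1.47 * 25.000000

36.7500 L/h


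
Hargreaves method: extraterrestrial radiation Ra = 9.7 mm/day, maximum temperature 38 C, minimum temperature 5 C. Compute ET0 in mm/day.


Tmean = (Tmax + Tmin)/2 = (38 + 5)/2 = 21.5
ET0 = 0.0023 * 9.7 * (21.5 + 17.8) * sqrt(38 - 5)
ET0 = 0.0023 * 9.7 * 39.3 * 5.744563

5.0367 mm/day


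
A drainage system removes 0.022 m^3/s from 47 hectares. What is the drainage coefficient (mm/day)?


DC = Q * 86400 / (A * 10000) * 1000
DC = 0.022 * 86400 / (47 * 10000) * 1000
DC = 1900800.0000 / 470000

4.0443 mm/day


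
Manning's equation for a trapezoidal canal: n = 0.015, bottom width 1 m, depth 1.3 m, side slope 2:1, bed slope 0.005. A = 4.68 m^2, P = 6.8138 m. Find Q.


R = A/P = 4.68/6.8138 = 0.686841
Q = (1/0.015) * 4.68 * 0.686841^(2/3) * 0.005^0.5

17.1742 m^3/s


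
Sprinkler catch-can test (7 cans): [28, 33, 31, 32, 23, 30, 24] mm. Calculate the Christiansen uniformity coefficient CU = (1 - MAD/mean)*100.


mean = 28.714286 mm
MAD = 3.183673 mm
CU = (1 - 3.183673/28.714286)*100

88.9126 %


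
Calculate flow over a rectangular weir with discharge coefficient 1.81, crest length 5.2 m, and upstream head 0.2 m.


Q = C * L * H^(3/2) = 1.81 * 5.2 * 0.2^1.5 = 1.81 * 5.2 * 0.089443

0.8418 m^3/s


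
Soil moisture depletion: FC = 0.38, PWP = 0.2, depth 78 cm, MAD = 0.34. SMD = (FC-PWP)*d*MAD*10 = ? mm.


SMD = (FC - PWP) * d * MAD * 10
SMD = (0.38 - 0.2) * 78 * 0.34 * 10
SMD = 0.1800 * 78 * 0.34 * 10

47.7360 mm


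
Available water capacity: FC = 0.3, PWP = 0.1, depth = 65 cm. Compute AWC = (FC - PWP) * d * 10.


AWC = (FC - PWP) * d * 10
AWC = (0.3 - 0.1) * 65 * 10
AWC = 0.2000 * 65 * 10

130.0000 mm


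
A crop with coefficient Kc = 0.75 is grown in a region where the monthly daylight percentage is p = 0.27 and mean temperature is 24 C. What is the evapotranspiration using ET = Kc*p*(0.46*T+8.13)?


ET = Kc * p * (0.46*T + 8.13)
ET = 0.75 * 0.27 * (0.46*24 + 8.13)
ET = 0.75 * 0.27 * 19.1700

3.8819 mm/day


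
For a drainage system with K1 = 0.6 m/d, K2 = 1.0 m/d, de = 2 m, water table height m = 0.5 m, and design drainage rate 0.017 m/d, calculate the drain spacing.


S^2 = 8*K2*de*m/q + 4*K1*m^2/q
S^2 = 8*1.0*2*0.5/0.017 + 4*0.6*0.5^2/0.017
S = sqrt(505.8824)

22.4918 m


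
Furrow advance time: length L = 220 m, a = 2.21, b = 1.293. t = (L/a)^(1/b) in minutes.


t = (L/a)^(1/b)
t = (220/2.21)^(1/1.293)
t = 99.547511^(1/1.293)

35.0968 min


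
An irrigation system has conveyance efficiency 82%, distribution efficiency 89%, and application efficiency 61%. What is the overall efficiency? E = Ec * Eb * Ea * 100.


Ec = 0.82, Eb = 0.89, Ea = 0.61
E = 0.82 * 0.89 * 0.61 * 100 = 44.5178%

44.5178 %


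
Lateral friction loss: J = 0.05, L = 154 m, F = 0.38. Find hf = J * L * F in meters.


hf = J * L * F = 0.05 * 154 * 0.38 = 2.9260 m

2.9260 m


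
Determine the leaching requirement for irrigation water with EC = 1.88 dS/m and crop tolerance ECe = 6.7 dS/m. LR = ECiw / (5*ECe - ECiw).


LR = ECiw / (5*ECe - ECiw)
LR = 1.88 / (5*6.7 - 1.88)
LR = 1.88 / 31.6200

0.0595


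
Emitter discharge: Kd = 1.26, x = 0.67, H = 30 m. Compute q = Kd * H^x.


q = Kd * H^x = 1.26 * 30^0.67 = 1.26 * 9.764977

12.3039 L/h


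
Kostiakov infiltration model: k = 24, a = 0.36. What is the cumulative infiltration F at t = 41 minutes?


F = k * t^a = 24 * 41^0.36
F = 24 * 3.807169

91.3721 mm


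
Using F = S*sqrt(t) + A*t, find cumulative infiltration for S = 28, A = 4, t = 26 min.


F = S*sqrt(t) + A*t
F = 28*sqrt(26) + 4*26
F = 28*5.099020 + 104

246.7726 mm


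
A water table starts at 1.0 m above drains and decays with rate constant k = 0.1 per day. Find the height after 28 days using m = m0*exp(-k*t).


m = m0 * exp(-k*t)
m = 1.0 * exp(-0.1 * 28)
m = 1.0 * exp(-2.8000)

0.0608 m


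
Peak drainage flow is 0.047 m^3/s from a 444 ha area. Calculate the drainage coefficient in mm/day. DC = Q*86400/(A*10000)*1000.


DC = Q * 86400 / (A * 10000) * 1000
DC = 0.047 * 86400 / (444 * 10000) * 1000
DC = 4060800.0000 / 4440000

0.9146 mm/day


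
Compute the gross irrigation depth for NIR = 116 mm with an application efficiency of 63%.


Ea = 63% = 0.63
GID = NIR / Ea = 116 / 0.63 = 184.1270 mm

184.1270 mm


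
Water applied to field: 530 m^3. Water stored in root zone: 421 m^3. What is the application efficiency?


Ea = V_root / V_field * 100 = 421 / 530 * 100 = 79.4340%

79.4340 %


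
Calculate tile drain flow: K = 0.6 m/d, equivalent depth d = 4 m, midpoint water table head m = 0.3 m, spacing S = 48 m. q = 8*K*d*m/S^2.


q = 8*K*d*m/S^2
q = 8*0.6*4*0.3/48^2
q = 5.7600 / 2304

0.0025 m/d


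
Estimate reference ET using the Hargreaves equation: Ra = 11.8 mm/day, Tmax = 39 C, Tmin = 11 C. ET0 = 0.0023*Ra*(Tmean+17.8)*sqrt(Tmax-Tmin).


Tmean = (Tmax + Tmin)/2 = (39 + 11)/2 = 25.0
ET0 = 0.0023 * 11.8 * (25.0 + 17.8) * sqrt(39 - 11)
ET0 = 0.0023 * 11.8 * 42.8 * 5.291503

6.1466 mm/day


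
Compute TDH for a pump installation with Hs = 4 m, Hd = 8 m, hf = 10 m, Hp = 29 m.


TDH = Hs + Hd + hf + Hp = 4 + 8 + 10 + 29 = 51

51 m


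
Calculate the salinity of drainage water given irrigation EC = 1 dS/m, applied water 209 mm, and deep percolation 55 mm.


EC_dw = EC_iw * D_iw / D_dw
EC_dw = 1 * 209 / 55
EC_dw = 209 / 55

3.8000 dS/m


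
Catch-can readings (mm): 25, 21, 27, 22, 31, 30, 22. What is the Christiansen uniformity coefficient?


mean = 25.428571 mm
MAD = 3.346939 mm
CU = (1 - 3.346939/25.428571)*100

86.8379 %


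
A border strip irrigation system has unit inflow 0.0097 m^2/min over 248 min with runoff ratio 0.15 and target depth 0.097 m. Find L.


L = q*t/((1+r)*Z)
L = 0.0097*248/((1+0.15)*0.097)
L = 2.4056/0.11155

21.5652 m


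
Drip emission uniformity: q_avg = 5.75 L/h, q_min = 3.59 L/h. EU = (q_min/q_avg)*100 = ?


EU = (q_min/q_avg)*100 = (3.59/5.75)*100 = 62.4348%

62.4348 %


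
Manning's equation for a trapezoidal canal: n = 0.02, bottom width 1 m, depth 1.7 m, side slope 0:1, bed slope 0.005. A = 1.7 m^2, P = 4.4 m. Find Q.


R = A/P = 1.7/4.4 = 0.386364
Q = (1/0.02) * 1.7 * 0.386364^(2/3) * 0.005^0.5

3.1884 m^3/s


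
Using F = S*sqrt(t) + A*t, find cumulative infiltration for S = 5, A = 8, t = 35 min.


F = S*sqrt(t) + A*t
F = 5*sqrt(35) + 8*35
F = 5*5.916080 + 280

309.5804 mm


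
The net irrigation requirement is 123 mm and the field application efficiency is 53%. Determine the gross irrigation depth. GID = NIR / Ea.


Ea = 53% = 0.53
GID = NIR / Ea = 123 / 0.53 = 232.0755 mm

232.0755 mm


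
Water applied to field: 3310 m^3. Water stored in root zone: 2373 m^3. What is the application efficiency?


Ea = V_root / V_field * 100 = 2373 / 3310 * 100 = 71.6918%

71.6918 %


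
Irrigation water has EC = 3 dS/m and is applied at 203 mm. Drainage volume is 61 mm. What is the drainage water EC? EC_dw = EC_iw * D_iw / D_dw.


EC_dw = EC_iw * D_iw / D_dw
EC_dw = 3 * 203 / 61
EC_dw = 609 / 61

9.9836 dS/m


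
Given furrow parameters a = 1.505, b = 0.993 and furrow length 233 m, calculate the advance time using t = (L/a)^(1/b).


t = (L/a)^(1/b)
t = (233/1.505)^(1/0.993)
t = 154.817276^(1/0.993)

160.4192 min


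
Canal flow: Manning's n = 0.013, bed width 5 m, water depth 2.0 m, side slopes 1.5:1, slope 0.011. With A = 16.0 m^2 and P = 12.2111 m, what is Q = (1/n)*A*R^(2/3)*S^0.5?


R = A/P = 16.0/12.2111 = 1.310283
Q = (1/0.013) * 16.0 * 1.310283^(2/3) * 0.011^0.5

154.5669 m^3/s


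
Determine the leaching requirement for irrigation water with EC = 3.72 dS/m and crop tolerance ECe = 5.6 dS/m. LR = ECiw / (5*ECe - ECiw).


LR = ECiw / (5*ECe - ECiw)
LR = 3.72 / (5*5.6 - 3.72)
LR = 3.72 / 24.2800

0.1532


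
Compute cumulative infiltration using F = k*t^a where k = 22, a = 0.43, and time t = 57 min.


F = k * t^a = 22 * 57^0.43
F = 22 * 5.688872

125.1552 mm


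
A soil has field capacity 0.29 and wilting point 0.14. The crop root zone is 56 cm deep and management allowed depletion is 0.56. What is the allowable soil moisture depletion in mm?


SMD = (FC - PWP) * d * MAD * 10
SMD = (0.29 - 0.14) * 56 * 0.56 * 10
SMD = 0.1500 * 56 * 0.56 * 10

47.0400 mm


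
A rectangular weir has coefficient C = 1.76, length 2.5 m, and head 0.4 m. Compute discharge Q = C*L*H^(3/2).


Q = C * L * H^(3/2) = 1.76 * 2.5 * 0.4^1.5 = 1.76 * 2.5 * 0.252982

1.1131 m^3/s


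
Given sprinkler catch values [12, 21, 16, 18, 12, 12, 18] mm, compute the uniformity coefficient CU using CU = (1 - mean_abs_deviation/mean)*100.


mean = 15.571429 mm
MAD = 3.061224 mm
CU = (1 - 3.061224/15.571429)*100

80.3408 %


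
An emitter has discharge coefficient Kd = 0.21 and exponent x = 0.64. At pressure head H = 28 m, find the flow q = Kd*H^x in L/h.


q = Kd * H^x = 0.21 * 28^0.64 = 0.21 * 8.436866

1.7717 L/h


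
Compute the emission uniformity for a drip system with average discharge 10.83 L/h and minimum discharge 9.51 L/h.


EU = (q_min/q_avg)*100 = (9.51/10.83)*100 = 87.8116%

87.8116 %


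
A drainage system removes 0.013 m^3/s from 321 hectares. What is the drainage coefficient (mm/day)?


DC = Q * 86400 / (A * 10000) * 1000
DC = 0.013 * 86400 / (321 * 10000) * 1000
DC = 1123200.0000 / 3210000

0.3499 mm/day


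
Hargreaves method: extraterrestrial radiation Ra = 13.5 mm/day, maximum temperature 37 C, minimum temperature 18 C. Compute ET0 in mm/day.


Tmean = (Tmax + Tmin)/2 = (37 + 18)/2 = 27.5
ET0 = 0.0023 * 13.5 * (27.5 + 17.8) * sqrt(37 - 18)
ET0 = 0.0023 * 13.5 * 45.3 * 4.358899

6.1311 mm/day


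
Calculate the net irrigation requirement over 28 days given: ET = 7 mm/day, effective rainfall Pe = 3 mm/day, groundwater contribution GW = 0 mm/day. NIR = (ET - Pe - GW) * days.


Daily deficit = ET - Pe - GW = 7 - 3 - 0 = 4 mm/day
NIR = 4 * 28 = 112 mm

112.0000 mm


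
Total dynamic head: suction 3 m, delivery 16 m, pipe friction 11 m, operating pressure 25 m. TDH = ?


TDH = Hs + Hd + hf + Hp = 3 + 16 + 11 + 25 = 55

55 m


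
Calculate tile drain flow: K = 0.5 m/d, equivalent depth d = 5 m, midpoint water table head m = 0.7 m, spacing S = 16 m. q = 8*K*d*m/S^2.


q = 8*K*d*m/S^2
q = 8*0.5*5*0.7/16^2
q = 14.0000 / 256

0.0547 m/d


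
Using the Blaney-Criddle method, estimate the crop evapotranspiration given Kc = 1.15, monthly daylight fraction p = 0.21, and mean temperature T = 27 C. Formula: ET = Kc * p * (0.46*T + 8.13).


ET = Kc * p * (0.46*T + 8.13)
ET = 1.15 * 0.21 * (0.46*27 + 8.13)
ET = 1.15 * 0.21 * 20.5500

4.9628 mm/day


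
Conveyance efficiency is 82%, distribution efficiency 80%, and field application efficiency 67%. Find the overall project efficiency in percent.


Ec = 0.82, Eb = 0.8, Ea = 0.67
E = 0.82 * 0.8 * 0.67 * 100 = 43.9520%

43.9520 %


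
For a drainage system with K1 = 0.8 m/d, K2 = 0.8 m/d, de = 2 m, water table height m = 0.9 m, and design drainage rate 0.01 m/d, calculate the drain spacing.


S^2 = 8*K2*de*m/q + 4*K1*m^2/q
S^2 = 8*0.8*2*0.9/0.01 + 4*0.8*0.9^2/0.01
S = sqrt(1411.2000)

37.5659 m


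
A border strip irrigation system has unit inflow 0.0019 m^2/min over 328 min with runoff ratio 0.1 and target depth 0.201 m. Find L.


L = q*t/((1+r)*Z)
L = 0.0019*328/((1+0.1)*0.201)
L = 0.6232/0.2211

2.8186 m


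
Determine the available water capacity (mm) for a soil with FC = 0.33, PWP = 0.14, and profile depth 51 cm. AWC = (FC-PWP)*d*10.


AWC = (FC - PWP) * d * 10
AWC = (0.33 - 0.14) * 51 * 10
AWC = 0.1900 * 51 * 10

96.9000 mm


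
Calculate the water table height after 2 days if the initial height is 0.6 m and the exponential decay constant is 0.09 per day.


m = m0 * exp(-k*t)
m = 0.6 * exp(-0.09 * 2)
m = 0.6 * exp(-0.1800)

0.5012 m


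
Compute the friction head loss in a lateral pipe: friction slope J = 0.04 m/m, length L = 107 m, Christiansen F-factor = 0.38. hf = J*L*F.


hf = J * L * F = 0.04 * 107 * 0.38 = 1.6264 m

1.6264 m


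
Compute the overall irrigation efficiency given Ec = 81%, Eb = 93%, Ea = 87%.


Ec = 0.81, Eb = 0.93, Ea = 0.87
E = 0.81 * 0.93 * 0.87 * 100 = 65.5371%

65.5371 %


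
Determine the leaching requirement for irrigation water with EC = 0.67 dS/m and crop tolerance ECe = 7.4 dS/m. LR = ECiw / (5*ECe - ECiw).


LR = ECiw / (5*ECe - ECiw)
LR = 0.67 / (5*7.4 - 0.67)
LR = 0.67 / 36.3300

0.0184


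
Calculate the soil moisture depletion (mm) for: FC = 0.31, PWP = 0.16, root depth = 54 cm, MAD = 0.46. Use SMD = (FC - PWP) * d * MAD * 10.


SMD = (FC - PWP) * d * MAD * 10
SMD = (0.31 - 0.16) * 54 * 0.46 * 10
SMD = 0.1500 * 54 * 0.46 * 10

37.2600 mm


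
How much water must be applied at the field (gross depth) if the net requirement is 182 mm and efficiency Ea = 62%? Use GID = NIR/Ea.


Ea = 62% = 0.62
GID = NIR / Ea = 182 / 0.62 = 293.5484 mm

293.5484 mm


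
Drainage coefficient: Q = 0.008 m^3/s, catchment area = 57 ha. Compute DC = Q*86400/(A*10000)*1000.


DC = Q * 86400 / (A * 10000) * 1000
DC = 0.008 * 86400 / (57 * 10000) * 1000
DC = 691200.0000 / 570000

1.2126 mm/day


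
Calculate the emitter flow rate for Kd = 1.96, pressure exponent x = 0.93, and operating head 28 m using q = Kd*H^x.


q = Kd * H^x = 1.96 * 28^0.93 = 1.96 * 22.174660

43.4623 L/h


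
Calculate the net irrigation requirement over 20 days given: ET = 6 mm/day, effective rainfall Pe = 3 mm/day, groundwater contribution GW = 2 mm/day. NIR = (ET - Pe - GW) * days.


Daily deficit = ET - Pe - GW = 6 - 3 - 2 = 1 mm/day
NIR = 1 * 20 = 20 mm

20.0000 mm


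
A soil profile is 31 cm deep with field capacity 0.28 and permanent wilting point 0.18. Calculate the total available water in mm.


AWC = (FC - PWP) * d * 10
AWC = (0.28 - 0.18) * 31 * 10
AWC = 0.1000 * 31 * 10

31.0000 mm


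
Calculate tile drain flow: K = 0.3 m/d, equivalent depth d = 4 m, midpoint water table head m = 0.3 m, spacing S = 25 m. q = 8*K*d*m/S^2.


q = 8*K*d*m/S^2
q = 8*0.3*4*0.3/25^2
q = 2.8800 / 625

0.0046 m/d


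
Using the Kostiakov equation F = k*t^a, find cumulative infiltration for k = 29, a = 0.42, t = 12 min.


F = k * t^a = 29 * 12^0.42
F = 29 * 2.839593

82.3482 mm


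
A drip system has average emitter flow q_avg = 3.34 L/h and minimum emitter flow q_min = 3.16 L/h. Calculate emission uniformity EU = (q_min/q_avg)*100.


EU = (q_min/q_avg)*100 = (3.16/3.34)*100 = 94.6108%

94.6108 %


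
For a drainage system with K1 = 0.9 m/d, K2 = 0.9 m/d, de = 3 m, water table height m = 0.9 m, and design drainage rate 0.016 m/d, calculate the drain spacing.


S^2 = 8*K2*de*m/q + 4*K1*m^2/q
S^2 = 8*0.9*3*0.9/0.016 + 4*0.9*0.9^2/0.016
S = sqrt(1397.2500)

37.3798 m


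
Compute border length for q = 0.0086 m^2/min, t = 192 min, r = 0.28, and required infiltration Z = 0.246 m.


L = q*t/((1+r)*Z)
L = 0.0086*192/((1+0.28)*0.246)
L = 1.6512/0.31488

5.2439 m


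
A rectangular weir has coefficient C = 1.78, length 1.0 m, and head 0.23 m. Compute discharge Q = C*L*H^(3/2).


Q = C * L * H^(3/2) = 1.78 * 1.0 * 0.23^1.5 = 1.78 * 1.0 * 0.110304

0.1963 m^3/s


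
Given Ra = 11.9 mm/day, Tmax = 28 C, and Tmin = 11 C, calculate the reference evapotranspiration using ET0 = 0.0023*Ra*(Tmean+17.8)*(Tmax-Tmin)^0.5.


Tmean = (Tmax + Tmin)/2 = (28 + 11)/2 = 19.5
ET0 = 0.0023 * 11.9 * (19.5 + 17.8) * sqrt(28 - 11)
ET0 = 0.0023 * 11.9 * 37.3 * 4.123106

4.2093 mm/day


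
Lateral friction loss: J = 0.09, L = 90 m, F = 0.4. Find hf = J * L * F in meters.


hf = J * L * F = 0.09 * 90 * 0.4 = 3.2400 m

3.2400 m


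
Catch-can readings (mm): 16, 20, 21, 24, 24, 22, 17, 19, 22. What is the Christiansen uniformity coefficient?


mean = 20.555556 mm
MAD = 2.271605 mm
CU = (1 - 2.271605/20.555556)*100

88.9489 %


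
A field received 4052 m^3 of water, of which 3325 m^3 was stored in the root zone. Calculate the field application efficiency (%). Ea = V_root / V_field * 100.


Ea = V_root / V_field * 100 = 3325 / 4052 * 100 = 82.0582%

82.0582 %


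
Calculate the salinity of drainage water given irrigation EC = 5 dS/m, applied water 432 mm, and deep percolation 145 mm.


EC_dw = EC_iw * D_iw / D_dw
EC_dw = 5 * 432 / 145
EC_dw = 2160 / 145

14.8966 dS/m


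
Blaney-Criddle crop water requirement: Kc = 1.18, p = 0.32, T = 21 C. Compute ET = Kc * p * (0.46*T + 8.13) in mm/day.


ET = Kc * p * (0.46*T + 8.13)
ET = 1.18 * 0.32 * (0.46*21 + 8.13)
ET = 1.18 * 0.32 * 17.7900

6.7175 mm/day


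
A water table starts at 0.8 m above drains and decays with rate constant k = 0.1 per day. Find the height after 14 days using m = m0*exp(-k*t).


m = m0 * exp(-k*t)
m = 0.8 * exp(-0.1 * 14)
m = 0.8 * exp(-1.4000)

0.1973 m


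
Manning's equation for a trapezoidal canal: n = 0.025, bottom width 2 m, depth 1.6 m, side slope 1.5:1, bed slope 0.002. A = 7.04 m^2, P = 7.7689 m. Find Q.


R = A/P = 7.04/7.7689 = 0.906177
Q = (1/0.025) * 7.04 * 0.906177^(2/3) * 0.002^0.5

11.7930 m^3/s


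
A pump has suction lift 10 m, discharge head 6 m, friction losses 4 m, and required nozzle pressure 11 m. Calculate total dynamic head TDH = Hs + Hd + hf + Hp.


TDH = Hs + Hd + hf + Hp = 10 + 6 + 4 + 11 = 31

31 m


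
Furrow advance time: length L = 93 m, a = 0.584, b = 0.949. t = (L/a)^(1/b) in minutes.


t = (L/a)^(1/b)
t = (93/0.584)^(1/0.949)
t = 159.246575^(1/0.949)

209.1275 min


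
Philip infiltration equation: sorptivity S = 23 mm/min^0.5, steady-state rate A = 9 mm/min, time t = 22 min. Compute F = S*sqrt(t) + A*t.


F = S*sqrt(t) + A*t
F = 23*sqrt(22) + 9*22
F = 23*4.690416 + 198

305.8796 mm


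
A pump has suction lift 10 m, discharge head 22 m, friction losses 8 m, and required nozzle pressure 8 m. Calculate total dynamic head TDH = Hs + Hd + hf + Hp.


TDH = Hs + Hd + hf + Hp = 10 + 22 + 8 + 8 = 48

48 m


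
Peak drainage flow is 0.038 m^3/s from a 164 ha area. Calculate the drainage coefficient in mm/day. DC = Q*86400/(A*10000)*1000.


DC = Q * 86400 / (A * 10000) * 1000
DC = 0.038 * 86400 / (164 * 10000) * 1000
DC = 3283200.0000 / 1640000

2.0020 mm/day


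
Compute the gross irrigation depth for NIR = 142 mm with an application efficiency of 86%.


Ea = 86% = 0.86
GID = NIR / Ea = 142 / 0.86 = 165.1163 mm

165.1163 mm


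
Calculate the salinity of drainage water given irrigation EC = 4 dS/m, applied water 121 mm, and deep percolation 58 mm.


EC_dw = EC_iw * D_iw / D_dw
EC_dw = 4 * 121 / 58
EC_dw = 484 / 58

8.3448 dS/m
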